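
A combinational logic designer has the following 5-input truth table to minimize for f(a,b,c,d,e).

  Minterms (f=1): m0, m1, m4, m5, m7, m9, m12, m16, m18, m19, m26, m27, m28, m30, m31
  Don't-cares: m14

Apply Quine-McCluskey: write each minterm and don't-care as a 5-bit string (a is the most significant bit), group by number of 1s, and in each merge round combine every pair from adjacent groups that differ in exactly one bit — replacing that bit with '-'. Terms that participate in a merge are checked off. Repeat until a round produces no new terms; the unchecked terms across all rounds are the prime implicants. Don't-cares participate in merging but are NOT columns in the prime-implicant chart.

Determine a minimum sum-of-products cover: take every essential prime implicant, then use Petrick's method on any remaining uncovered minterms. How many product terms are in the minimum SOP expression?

7

Round 0: 00000✓ 00001✓ 00100✓ 00101✓ 00111✓ 01001✓ 01100✓ 01110✓ 10000✓ 10010✓ 10011✓ 11010✓ 11011✓ 11100✓ 11110✓ 11111✓
Round 1: -0000 -1100✓ -1110✓ 0-001 0-100 00-00✓ 00-01✓ 0000-✓ 001-1 0010-✓ 011-0✓ 1-010✓ 1-011✓ 100-0 1001-✓ 11-10✓ 11-11✓ 1101-✓ 111-0✓ 1111-✓
Round 2: -11-0 00-0- 1-01- 11-1-
PIs = {-0000, -11-0, 0-001, 0-100, 00-0-, 001-1, 1-01-, 100-0, 11-1-}
Coverage chart:
  m0: -0000,00-0-
  m1: 0-001,00-0-
  m4: 0-100,00-0-
  m5: 00-0-,001-1
  m7: 001-1 ←essential
  m9: 0-001 ←essential
  m12: -11-0,0-100
  m16: -0000,100-0
  m18: 1-01-,100-0
  m19: 1-01- ←essential
  m26: 1-01-,11-1-
  m27: 1-01-,11-1-
  m28: -11-0 ←essential
  m30: -11-0,11-1-
  m31: 11-1- ←essential
Essential: -11-0, 0-001, 001-1, 1-01-, 11-1-
Petrick residual → -0000, 0-100
Min cover (7 terms): b'c'd'e' + bce' + a'c'd'e + a'cd'e' + a'b'ce + ac'd + abd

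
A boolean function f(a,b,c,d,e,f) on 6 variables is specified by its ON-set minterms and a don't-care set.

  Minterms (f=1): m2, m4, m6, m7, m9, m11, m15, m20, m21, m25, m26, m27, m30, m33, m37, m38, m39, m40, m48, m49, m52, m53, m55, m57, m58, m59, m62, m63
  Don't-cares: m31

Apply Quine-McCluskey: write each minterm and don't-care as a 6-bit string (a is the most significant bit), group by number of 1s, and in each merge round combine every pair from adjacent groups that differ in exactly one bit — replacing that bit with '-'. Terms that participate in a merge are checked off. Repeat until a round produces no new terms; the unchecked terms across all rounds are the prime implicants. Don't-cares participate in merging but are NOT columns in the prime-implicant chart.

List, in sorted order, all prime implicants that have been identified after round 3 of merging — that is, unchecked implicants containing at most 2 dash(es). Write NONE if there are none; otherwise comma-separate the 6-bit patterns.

-0011-, -1010-, -110-1, 0-0100, 0-1-11, 0-10-1, 00-111, 000-10, 0001-0, 1-0-01, 1-01-1, 101000, 11-001, 11-111, 110-0-

Round 0: 000010✓ 000100✓ 000110✓ 000111✓ 001001✓ 001011✓ 001111✓ 010100✓ 010101✓ 011001✓ 011010✓ 011011✓ 011110✓ 011111✓ 100001✓ 100101✓ 100110✓ 100111✓ 101000 110000✓ 110001✓ 110100✓ 110101✓ 110111✓ 111001✓ 111010✓ 111011✓ 111110✓ 111111✓
Round 1: -00110✓ -00111✓ -10100✓ -10101✓ -11001✓ -11010✓ -11011✓ -11110✓ -11111✓ 0-0100 0-1001✓ 0-1011✓ 0-1111✓ 00-111 000-10 0001-0 00011-✓ 001-11✓ 0010-1✓ 01010-✓ 011-10✓ 011-11✓ 0110-1✓ 01101-✓ 01111-✓ 1-0001✓ 1-0101✓ 1-0111✓ 100-01✓ 1001-1✓ 10011-✓ 11-001 11-111 110-00✓ 110-01✓ 11000-✓ 1101-1✓ 11010-✓ 111-10✓ 111-11✓ 1110-1✓ 11101-✓ 11111-✓
Round 2: -0011- -1010- -11-10✓ -11-11✓ -110-1 -1101-✓ -1111-✓ 0-1-11 0-10-1 011-1-✓ 1-0-01 1-01-1 110-0- 111-1-✓
Round 3: -11-1-
PIs = {-0011-, -1010-, -11-1-, -110-1, 0-0100, 0-1-11, 0-10-1, 00-111, 000-10, 0001-0, 1-0-01, 1-01-1, 101000, 11-001, 11-111, 110-0-}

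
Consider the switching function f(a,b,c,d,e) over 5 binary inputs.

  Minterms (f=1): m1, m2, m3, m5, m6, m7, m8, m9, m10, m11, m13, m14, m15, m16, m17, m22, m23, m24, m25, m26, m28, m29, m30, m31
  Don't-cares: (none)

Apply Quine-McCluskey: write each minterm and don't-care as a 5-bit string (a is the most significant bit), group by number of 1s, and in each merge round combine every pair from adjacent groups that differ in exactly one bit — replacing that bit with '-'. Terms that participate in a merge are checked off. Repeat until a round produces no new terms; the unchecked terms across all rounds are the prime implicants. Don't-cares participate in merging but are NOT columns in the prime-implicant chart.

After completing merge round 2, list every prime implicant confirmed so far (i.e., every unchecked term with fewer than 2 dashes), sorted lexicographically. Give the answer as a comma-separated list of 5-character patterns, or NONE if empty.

Round 0: 00001✓ 00010✓ 00011✓ 00101✓ 00110✓ 00111✓ 01000✓ 01001✓ 01010✓ 01011✓ 01101✓ 01110✓ 01111✓ 10000✓ 10001✓ 10110✓ 10111✓ 11000✓ 11001✓ 11010✓ 11100✓ 11101✓ 11110✓ 11111✓
Round 1: -0001✓ -0110✓ -0111✓ -1000✓ -1001✓ -1010✓ -1101✓ -1110✓ -1111✓ 0-001✓ 0-010✓ 0-011✓ 0-101✓ 0-110✓ 0-111✓ 00-01✓ 00-10✓ 00-11✓ 000-1✓ 0001-✓ 001-1✓ 0011-✓ 01-01✓ 01-10✓ 01-11✓ 010-0✓ 010-1✓ 0100-✓ 0101-✓ 011-1✓ 0111-✓ 1-000✓ 1-001✓ 1-110✓ 1-111✓ 1000-✓ 1011-✓ 11-00✓ 11-01✓ 11-10✓ 110-0✓ 1100-✓ 111-0✓ 111-1✓ 1110-✓ 1111-✓
Round 2: --001 --110✓ --111✓ -011-✓ -1-01 -1-10 -10-0 -100- -11-1 -111-✓ 0--01✓ 0--10✓ 0--11✓ 0-0-1✓ 0-01-✓ 0-1-1✓ 0-11-✓ 00--1✓ 00-1-✓ 01--1✓ 01-1-✓ 010-- 1-00- 1-11-✓ 11--0 11-0- 111--
Round 3: --11- 0---1 0--1-
PIs = {--001, --11-, -1-01, -1-10, -10-0, -100-, -11-1, 0---1, 0--1-, 010--, 1-00-, 11--0, 11-0-, 111--}

NONE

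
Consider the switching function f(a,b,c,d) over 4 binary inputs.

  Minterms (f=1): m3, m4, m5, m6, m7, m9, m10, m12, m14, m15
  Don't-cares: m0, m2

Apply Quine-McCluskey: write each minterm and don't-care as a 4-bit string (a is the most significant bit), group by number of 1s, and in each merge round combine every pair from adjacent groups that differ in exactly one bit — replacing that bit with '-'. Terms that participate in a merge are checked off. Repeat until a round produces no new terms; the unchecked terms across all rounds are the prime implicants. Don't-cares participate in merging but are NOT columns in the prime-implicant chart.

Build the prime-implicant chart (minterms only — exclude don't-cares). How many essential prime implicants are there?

6

size-2^0 implicants → 0000(✓)  0010(✓)  0011(✓)  0100(✓)  0101(✓)  0110(✓)  0111(✓)  1001  1010(✓)  1100(✓)  1110(✓)  1111(✓)
size-2^1 implicants → -010(✓)  -100(✓)  -110(✓)  -111(✓)  0-00(✓)  0-10(✓)  0-11(✓)  00-0(✓)  001-(✓)  01-0(✓)  01-1(✓)  010-(✓)  011-(✓)  1-10(✓)  11-0(✓)  111-(✓)
size-2^2 implicants → --10  -1-0  -11-  0--0  0-1-  01--
Unchecked terms (primes): --10, -1-0, -11-, 0--0, 0-1-, 01--, 1001
Minterm coverage:
  m3 ⊆ 0-1- [E]
  m4 ⊆ -1-0,0--0,01--
  m5 ⊆ 01-- [E]
  m6 ⊆ --10,-1-0,-11-,0--0,0-1-,01--
  m7 ⊆ -11-,0-1-,01--
  m9 ⊆ 1001 [E]
  m10 ⊆ --10 [E]
  m12 ⊆ -1-0 [E]
  m14 ⊆ --10,-1-0,-11-
  m15 ⊆ -11- [E]
E = {--10, -1-0, -11-, 0-1-, 01--, 1001}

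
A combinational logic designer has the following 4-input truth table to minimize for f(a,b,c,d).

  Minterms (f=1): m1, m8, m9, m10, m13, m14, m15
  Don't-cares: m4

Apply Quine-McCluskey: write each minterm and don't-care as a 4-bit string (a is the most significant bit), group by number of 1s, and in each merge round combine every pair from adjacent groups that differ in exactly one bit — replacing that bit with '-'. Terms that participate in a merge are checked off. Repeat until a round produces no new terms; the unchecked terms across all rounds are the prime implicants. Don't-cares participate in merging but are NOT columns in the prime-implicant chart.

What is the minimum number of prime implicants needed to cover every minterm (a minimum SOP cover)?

4

[col 0] 0001*, 0100, 1000*, 1001*, 1010*, 1101*, 1110*, 1111*
[col 1] -001, 1-01, 1-10, 10-0, 100-, 11-1, 111-
Prime implicants: -001, 0100, 1-01, 1-10, 10-0, 100-, 11-1, 111-
PI chart (minterm → PIs covering it):
  1 | -001  (sole → essential)
  8 | 10-0,100-
  9 | -001,1-01,100-
  10 | 1-10,10-0
  13 | 1-01,11-1
  14 | 1-10,111-
  15 | 11-1,111-
Essential prime implicants: -001
Petrick residual → 1-01, 10-0, 111-
Minimum SOP uses 4 PIs: b'c'd + ac'd + ab'd' + abc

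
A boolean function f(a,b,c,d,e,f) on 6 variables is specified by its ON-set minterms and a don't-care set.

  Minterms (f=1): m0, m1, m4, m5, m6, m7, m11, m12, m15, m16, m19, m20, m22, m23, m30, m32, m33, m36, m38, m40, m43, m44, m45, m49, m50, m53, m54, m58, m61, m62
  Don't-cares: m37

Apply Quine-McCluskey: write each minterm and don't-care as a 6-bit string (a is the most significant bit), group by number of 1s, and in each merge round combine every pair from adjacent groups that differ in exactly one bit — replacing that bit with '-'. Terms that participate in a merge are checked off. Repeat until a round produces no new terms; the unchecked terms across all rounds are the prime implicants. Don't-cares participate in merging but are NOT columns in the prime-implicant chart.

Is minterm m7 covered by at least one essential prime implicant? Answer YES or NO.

NO

size-2^0 implicants → 000000(✓)  000001(✓)  000100(✓)  000101(✓)  000110(✓)  000111(✓)  001011(✓)  001100(✓)  001111(✓)  010000(✓)  010011(✓)  010100(✓)  010110(✓)  010111(✓)  011110(✓)  100000(✓)  100001(✓)  100100(✓)  100101(✓)  100110(✓)  101000(✓)  101011(✓)  101100(✓)  101101(✓)  110001(✓)  110010(✓)  110101(✓)  110110(✓)  111010(✓)  111101(✓)  111110(✓)
size-2^1 implicants → -00000(✓)  -00001(✓)  -00100(✓)  -00101(✓)  -00110(✓)  -01011  -01100(✓)  -10110(✓)  -11110(✓)  0-0000(✓)  0-0100(✓)  0-0110(✓)  0-0111(✓)  00-100(✓)  00-111  000-00(✓)  000-01(✓)  00000-(✓)  0001-0(✓)  0001-1(✓)  00010-(✓)  00011-(✓)  001-11  01-110(✓)  010-00(✓)  010-11  0101-0(✓)  01011-(✓)  1-0001(✓)  1-0101(✓)  1-0110(✓)  1-1101(✓)  10-000(✓)  10-100(✓)  10-101(✓)  100-00(✓)  100-01(✓)  10000-(✓)  1001-0(✓)  10010-(✓)  101-00(✓)  10110-(✓)  11-010(✓)  11-101(✓)  11-110(✓)  110-01(✓)  110-10(✓)  111-10(✓)
size-2^2 implicants → --0110  -0-100  -00-00(✓)  -00-01(✓)  -0000-(✓)  -001-0  -0010-(✓)  -1-110  0-0-00  0-01-0  0-011-  000-0-(✓)  0001--  1--101  1-0-01  10--00  10-10-  100-0-(✓)  11--10
size-2^3 implicants → -00-0-
Unchecked terms (primes): --0110, -0-100, -00-0-, -001-0, -01011, -1-110, 0-0-00, 0-01-0, 0-011-, 00-111, 0001--, 001-11, 010-11, 1--101, 1-0-01, 10--00, 10-10-, 11--10
Minterm coverage:
  m0 ⊆ -00-0-,0-0-00
  m1 ⊆ -00-0- [E]
  m4 ⊆ -0-100,-00-0-,-001-0,0-0-00,0-01-0,0001--
  m5 ⊆ -00-0-,0001--
  m6 ⊆ --0110,-001-0,0-01-0,0-011-,0001--
  m7 ⊆ 0-011-,00-111,0001--
  m11 ⊆ -01011,001-11
  m12 ⊆ -0-100 [E]
  m15 ⊆ 00-111,001-11
  m16 ⊆ 0-0-00 [E]
  m19 ⊆ 010-11 [E]
  m20 ⊆ 0-0-00,0-01-0
  m22 ⊆ --0110,-1-110,0-01-0,0-011-
  m23 ⊆ 0-011-,010-11
  m30 ⊆ -1-110 [E]
  m32 ⊆ -00-0-,10--00
  m33 ⊆ -00-0-,1-0-01
  m36 ⊆ -0-100,-00-0-,-001-0,10--00,10-10-
  m38 ⊆ --0110,-001-0
  m40 ⊆ 10--00 [E]
  m43 ⊆ -01011 [E]
  m44 ⊆ -0-100,10--00,10-10-
  m45 ⊆ 1--101,10-10-
  m49 ⊆ 1-0-01 [E]
  m50 ⊆ 11--10 [E]
  m53 ⊆ 1--101,1-0-01
  m54 ⊆ --0110,-1-110,11--10
  m58 ⊆ 11--10 [E]
  m61 ⊆ 1--101 [E]
  m62 ⊆ -1-110,11--10
E = {-0-100, -00-0-, -01011, -1-110, 0-0-00, 010-11, 1--101, 1-0-01, 10--00, 11--10}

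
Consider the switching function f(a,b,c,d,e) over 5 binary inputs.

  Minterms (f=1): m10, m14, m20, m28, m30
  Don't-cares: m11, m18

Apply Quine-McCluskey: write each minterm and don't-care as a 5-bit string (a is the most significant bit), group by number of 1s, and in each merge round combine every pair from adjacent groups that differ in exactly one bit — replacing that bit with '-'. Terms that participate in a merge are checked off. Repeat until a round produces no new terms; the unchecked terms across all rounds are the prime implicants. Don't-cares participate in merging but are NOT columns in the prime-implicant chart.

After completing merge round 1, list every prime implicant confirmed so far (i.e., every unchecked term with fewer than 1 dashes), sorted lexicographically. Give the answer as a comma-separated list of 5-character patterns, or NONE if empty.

10010

size-2^0 implicants → 01010(✓)  01011(✓)  01110(✓)  10010  10100(✓)  11100(✓)  11110(✓)
size-2^1 implicants → -1110  01-10  0101-  1-100  111-0
Unchecked terms (primes): -1110, 01-10, 0101-, 1-100, 10010, 111-0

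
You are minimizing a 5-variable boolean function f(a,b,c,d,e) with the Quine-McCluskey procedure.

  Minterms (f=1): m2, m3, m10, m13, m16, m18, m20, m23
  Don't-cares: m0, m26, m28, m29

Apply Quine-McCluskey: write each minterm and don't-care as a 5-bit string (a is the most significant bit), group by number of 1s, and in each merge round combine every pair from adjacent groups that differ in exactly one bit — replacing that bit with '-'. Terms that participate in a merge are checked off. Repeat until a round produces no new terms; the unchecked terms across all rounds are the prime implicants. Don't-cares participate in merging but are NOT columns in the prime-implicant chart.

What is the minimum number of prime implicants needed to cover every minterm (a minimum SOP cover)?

5

Round 0: 00000✓ 00010✓ 00011✓ 01010✓ 01101✓ 10000✓ 10010✓ 10100✓ 10111 11010✓ 11100✓ 11101✓
Round 1: -0000✓ -0010✓ -1010✓ -1101 0-010✓ 000-0✓ 0001- 1-010✓ 1-100 10-00 100-0✓ 1110-
Round 2: --010 -00-0
PIs = {--010, -00-0, -1101, 0001-, 1-100, 10-00, 10111, 1110-}
Coverage chart:
  m2: --010,-00-0,0001-
  m3: 0001- ←essential
  m10: --010 ←essential
  m13: -1101 ←essential
  m16: -00-0,10-00
  m18: --010,-00-0
  m20: 1-100,10-00
  m23: 10111 ←essential
Essential: --010, -1101, 0001-, 10111
Petrick residual → 10-00
Min cover (5 terms): c'de' + bcd'e + a'b'c'd + ab'd'e' + ab'cde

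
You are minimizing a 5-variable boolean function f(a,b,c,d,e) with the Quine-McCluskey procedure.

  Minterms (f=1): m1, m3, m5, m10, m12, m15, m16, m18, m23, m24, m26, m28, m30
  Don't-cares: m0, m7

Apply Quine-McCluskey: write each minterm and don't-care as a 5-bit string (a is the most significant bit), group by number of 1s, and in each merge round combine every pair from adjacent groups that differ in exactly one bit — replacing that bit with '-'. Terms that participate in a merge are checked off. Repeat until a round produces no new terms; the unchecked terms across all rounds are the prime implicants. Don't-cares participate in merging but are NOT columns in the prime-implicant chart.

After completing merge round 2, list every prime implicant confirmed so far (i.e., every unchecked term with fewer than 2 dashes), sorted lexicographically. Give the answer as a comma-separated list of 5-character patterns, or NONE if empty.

[col 0] 00000*, 00001*, 00011*, 00101*, 00111*, 01010*, 01100*, 01111*, 10000*, 10010*, 10111*, 11000*, 11010*, 11100*, 11110*
[col 1] -0000, -0111, -1010, -1100, 0-111, 00-01*, 00-11*, 000-1*, 0000-, 001-1*, 1-000*, 1-010*, 100-0*, 11-00*, 11-10*, 110-0*, 111-0*
[col 2] 00--1, 1-0-0, 11--0
Prime implicants: -0000, -0111, -1010, -1100, 0-111, 00--1, 0000-, 1-0-0, 11--0

-0000, -0111, -1010, -1100, 0-111, 0000-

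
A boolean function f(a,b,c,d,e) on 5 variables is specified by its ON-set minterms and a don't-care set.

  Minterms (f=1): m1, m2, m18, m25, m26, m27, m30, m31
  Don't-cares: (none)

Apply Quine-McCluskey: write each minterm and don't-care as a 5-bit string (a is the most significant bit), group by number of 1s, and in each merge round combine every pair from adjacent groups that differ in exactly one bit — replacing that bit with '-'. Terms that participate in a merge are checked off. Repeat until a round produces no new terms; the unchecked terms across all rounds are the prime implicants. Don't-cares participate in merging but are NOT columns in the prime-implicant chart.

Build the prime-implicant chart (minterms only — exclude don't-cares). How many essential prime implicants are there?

[col 0] 00001, 00010*, 10010*, 11001*, 11010*, 11011*, 11110*, 11111*
[col 1] -0010, 1-010, 11-10*, 11-11*, 110-1, 1101-*, 1111-*
[col 2] 11-1-
Prime implicants: -0010, 00001, 1-010, 11-1-, 110-1
PI chart (minterm → PIs covering it):
  1 | 00001  (sole → essential)
  2 | -0010  (sole → essential)
  18 | -0010,1-010
  25 | 110-1  (sole → essential)
  26 | 1-010,11-1-
  27 | 11-1-,110-1
  30 | 11-1-  (sole → essential)
  31 | 11-1-  (sole → essential)
Essential prime implicants: -0010, 00001, 11-1-, 110-1

4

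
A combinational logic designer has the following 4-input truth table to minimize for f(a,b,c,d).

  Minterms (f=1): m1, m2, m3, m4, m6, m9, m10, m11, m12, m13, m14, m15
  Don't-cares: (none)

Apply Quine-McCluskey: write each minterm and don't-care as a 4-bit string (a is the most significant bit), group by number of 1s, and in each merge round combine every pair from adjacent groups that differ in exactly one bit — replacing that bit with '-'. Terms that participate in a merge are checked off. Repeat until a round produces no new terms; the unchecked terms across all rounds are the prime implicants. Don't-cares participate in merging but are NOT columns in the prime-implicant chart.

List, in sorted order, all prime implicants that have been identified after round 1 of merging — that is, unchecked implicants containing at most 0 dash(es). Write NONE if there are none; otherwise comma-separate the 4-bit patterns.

NONE

size-2^0 implicants → 0001(✓)  0010(✓)  0011(✓)  0100(✓)  0110(✓)  1001(✓)  1010(✓)  1011(✓)  1100(✓)  1101(✓)  1110(✓)  1111(✓)
size-2^1 implicants → -001(✓)  -010(✓)  -011(✓)  -100(✓)  -110(✓)  0-10(✓)  00-1(✓)  001-(✓)  01-0(✓)  1-01(✓)  1-10(✓)  1-11(✓)  10-1(✓)  101-(✓)  11-0(✓)  11-1(✓)  110-(✓)  111-(✓)
size-2^2 implicants → --10  -0-1  -01-  -1-0  1--1  1-1-  11--
Unchecked terms (primes): --10, -0-1, -01-, -1-0, 1--1, 1-1-, 11--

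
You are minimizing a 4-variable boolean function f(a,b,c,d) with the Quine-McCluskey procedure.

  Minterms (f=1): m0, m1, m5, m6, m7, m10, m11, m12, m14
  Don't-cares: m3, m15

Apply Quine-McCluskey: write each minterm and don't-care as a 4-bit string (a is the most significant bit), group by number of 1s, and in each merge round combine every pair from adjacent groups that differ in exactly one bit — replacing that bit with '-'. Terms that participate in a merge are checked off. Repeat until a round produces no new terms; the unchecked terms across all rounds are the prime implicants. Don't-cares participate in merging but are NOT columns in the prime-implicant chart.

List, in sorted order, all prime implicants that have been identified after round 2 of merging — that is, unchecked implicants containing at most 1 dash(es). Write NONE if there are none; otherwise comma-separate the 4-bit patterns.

000-, 11-0

[col 0] 0000*, 0001*, 0011*, 0101*, 0110*, 0111*, 1010*, 1011*, 1100*, 1110*, 1111*
[col 1] -011*, -110*, -111*, 0-01*, 0-11*, 00-1*, 000-, 01-1*, 011-*, 1-10*, 1-11*, 101-*, 11-0, 111-*
[col 2] --11, -11-, 0--1, 1-1-
Prime implicants: --11, -11-, 0--1, 000-, 1-1-, 11-0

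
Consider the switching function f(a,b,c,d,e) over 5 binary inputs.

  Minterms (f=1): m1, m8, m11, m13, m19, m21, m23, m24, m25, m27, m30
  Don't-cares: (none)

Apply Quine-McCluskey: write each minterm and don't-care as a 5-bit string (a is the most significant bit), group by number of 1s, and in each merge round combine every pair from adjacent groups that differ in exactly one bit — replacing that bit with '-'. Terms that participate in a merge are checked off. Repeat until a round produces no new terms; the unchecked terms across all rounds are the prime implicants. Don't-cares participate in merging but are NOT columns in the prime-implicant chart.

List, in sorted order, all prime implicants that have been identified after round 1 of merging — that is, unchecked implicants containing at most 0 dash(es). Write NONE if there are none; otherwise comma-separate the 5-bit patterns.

00001, 01101, 11110

Round 0: 00001 01000✓ 01011✓ 01101 10011✓ 10101✓ 10111✓ 11000✓ 11001✓ 11011✓ 11110
Round 1: -1000 -1011 1-011 10-11 101-1 110-1 1100-
PIs = {-1000, -1011, 00001, 01101, 1-011, 10-11, 101-1, 110-1, 1100-, 11110}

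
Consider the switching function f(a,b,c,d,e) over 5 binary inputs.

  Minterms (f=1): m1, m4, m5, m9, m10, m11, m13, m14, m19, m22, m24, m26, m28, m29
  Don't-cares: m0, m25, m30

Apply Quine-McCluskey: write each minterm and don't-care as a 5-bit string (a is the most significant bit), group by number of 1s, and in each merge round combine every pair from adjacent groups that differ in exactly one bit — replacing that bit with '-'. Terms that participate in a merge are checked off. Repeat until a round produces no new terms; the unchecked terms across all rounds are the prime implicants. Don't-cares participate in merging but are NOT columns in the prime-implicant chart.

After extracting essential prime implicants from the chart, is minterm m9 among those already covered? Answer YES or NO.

size-2^0 implicants → 00000(✓)  00001(✓)  00100(✓)  00101(✓)  01001(✓)  01010(✓)  01011(✓)  01101(✓)  01110(✓)  10011  10110(✓)  11000(✓)  11001(✓)  11010(✓)  11100(✓)  11101(✓)  11110(✓)
size-2^1 implicants → -1001(✓)  -1010(✓)  -1101(✓)  -1110(✓)  0-001(✓)  0-101(✓)  00-00(✓)  00-01(✓)  0000-(✓)  0010-(✓)  01-01(✓)  01-10(✓)  010-1  0101-  1-110  11-00(✓)  11-01(✓)  11-10(✓)  110-0(✓)  1100-(✓)  111-0(✓)  1110-(✓)
size-2^2 implicants → -1-01  -1-10  0--01  00-0-  11--0  11-0-
Unchecked terms (primes): -1-01, -1-10, 0--01, 00-0-, 010-1, 0101-, 1-110, 10011, 11--0, 11-0-
Minterm coverage:
  m1 ⊆ 0--01,00-0-
  m4 ⊆ 00-0- [E]
  m5 ⊆ 0--01,00-0-
  m9 ⊆ -1-01,0--01,010-1
  m10 ⊆ -1-10,0101-
  m11 ⊆ 010-1,0101-
  m13 ⊆ -1-01,0--01
  m14 ⊆ -1-10 [E]
  m19 ⊆ 10011 [E]
  m22 ⊆ 1-110 [E]
  m24 ⊆ 11--0,11-0-
  m26 ⊆ -1-10,11--0
  m28 ⊆ 11--0,11-0-
  m29 ⊆ -1-01,11-0-
E = {-1-10, 00-0-, 1-110, 10011}

NO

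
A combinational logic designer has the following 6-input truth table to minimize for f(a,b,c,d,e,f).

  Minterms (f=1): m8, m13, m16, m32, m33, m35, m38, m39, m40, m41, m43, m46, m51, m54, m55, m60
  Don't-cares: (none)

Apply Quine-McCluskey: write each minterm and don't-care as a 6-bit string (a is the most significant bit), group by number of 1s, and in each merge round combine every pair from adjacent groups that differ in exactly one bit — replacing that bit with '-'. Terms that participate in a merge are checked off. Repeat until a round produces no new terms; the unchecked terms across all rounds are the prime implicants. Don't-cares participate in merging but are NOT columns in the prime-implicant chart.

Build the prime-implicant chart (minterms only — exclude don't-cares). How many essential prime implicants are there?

Round 0: 001000✓ 001101 010000 100000✓ 100001✓ 100011✓ 100110✓ 100111✓ 101000✓ 101001✓ 101011✓ 101110✓ 110011✓ 110110✓ 110111✓ 111100
Round 1: -01000 1-0011✓ 1-0110✓ 1-0111✓ 10-000✓ 10-001✓ 10-011✓ 10-110 100-11✓ 1000-1✓ 10000-✓ 10011-✓ 1010-1✓ 10100-✓ 110-11✓ 11011-✓
Round 2: 1-0-11 1-011- 10-0-1 10-00-
PIs = {-01000, 001101, 010000, 1-0-11, 1-011-, 10-0-1, 10-00-, 10-110, 111100}
Coverage chart:
  m8: -01000 ←essential
  m13: 001101 ←essential
  m16: 010000 ←essential
  m32: 10-00- ←essential
  m33: 10-0-1,10-00-
  m35: 1-0-11,10-0-1
  m38: 1-011-,10-110
  m39: 1-0-11,1-011-
  m40: -01000,10-00-
  m41: 10-0-1,10-00-
  m43: 10-0-1 ←essential
  m46: 10-110 ←essential
  m51: 1-0-11 ←essential
  m54: 1-011- ←essential
  m55: 1-0-11,1-011-
  m60: 111100 ←essential
Essential: -01000, 001101, 010000, 1-0-11, 1-011-, 10-0-1, 10-00-, 10-110, 111100

9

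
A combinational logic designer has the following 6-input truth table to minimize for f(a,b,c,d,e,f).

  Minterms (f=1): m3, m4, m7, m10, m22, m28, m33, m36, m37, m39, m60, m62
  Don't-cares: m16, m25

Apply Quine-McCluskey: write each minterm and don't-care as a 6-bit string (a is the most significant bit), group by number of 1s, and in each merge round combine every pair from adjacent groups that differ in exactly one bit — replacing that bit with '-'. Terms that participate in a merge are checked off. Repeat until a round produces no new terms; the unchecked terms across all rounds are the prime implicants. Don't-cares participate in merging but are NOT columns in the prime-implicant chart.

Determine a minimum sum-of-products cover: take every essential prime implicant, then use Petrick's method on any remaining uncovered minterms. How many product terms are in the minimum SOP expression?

8

[col 0] 000011*, 000100*, 000111*, 001010, 010000, 010110, 011001, 011100*, 100001*, 100100*, 100101*, 100111*, 111100*, 111110*
[col 1] -00100, -00111, -11100, 000-11, 100-01, 1001-1, 10010-, 1111-0
Prime implicants: -00100, -00111, -11100, 000-11, 001010, 010000, 010110, 011001, 100-01, 1001-1, 10010-, 1111-0
PI chart (minterm → PIs covering it):
  3 | 000-11  (sole → essential)
  4 | -00100  (sole → essential)
  7 | -00111,000-11
  10 | 001010  (sole → essential)
  22 | 010110  (sole → essential)
  28 | -11100  (sole → essential)
  33 | 100-01  (sole → essential)
  36 | -00100,10010-
  37 | 100-01,1001-1,10010-
  39 | -00111,1001-1
  60 | -11100,1111-0
  62 | 1111-0  (sole → essential)
Essential prime implicants: -00100, -11100, 000-11, 001010, 010110, 100-01, 1111-0
Petrick residual → -00111
Minimum SOP uses 8 PIs: b'c'de'f' + b'c'def + bcde'f' + a'b'c'ef + a'b'cd'ef' + a'bc'def' + ab'c'e'f + abcdf'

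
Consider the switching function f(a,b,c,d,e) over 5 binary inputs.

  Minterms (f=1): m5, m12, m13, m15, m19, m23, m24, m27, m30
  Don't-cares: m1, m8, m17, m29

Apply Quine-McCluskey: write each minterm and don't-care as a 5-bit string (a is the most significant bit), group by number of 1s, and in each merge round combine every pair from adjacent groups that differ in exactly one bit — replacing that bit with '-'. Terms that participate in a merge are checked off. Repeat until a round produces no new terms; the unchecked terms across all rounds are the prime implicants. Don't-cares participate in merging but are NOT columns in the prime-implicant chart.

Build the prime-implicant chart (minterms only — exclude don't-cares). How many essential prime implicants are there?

5

size-2^0 implicants → 00001(✓)  00101(✓)  01000(✓)  01100(✓)  01101(✓)  01111(✓)  10001(✓)  10011(✓)  10111(✓)  11000(✓)  11011(✓)  11101(✓)  11110
size-2^1 implicants → -0001  -1000  -1101  0-101  00-01  01-00  011-1  0110-  1-011  10-11  100-1
Unchecked terms (primes): -0001, -1000, -1101, 0-101, 00-01, 01-00, 011-1, 0110-, 1-011, 10-11, 100-1, 11110
Minterm coverage:
  m5 ⊆ 0-101,00-01
  m12 ⊆ 01-00,0110-
  m13 ⊆ -1101,0-101,011-1,0110-
  m15 ⊆ 011-1 [E]
  m19 ⊆ 1-011,10-11,100-1
  m23 ⊆ 10-11 [E]
  m24 ⊆ -1000 [E]
  m27 ⊆ 1-011 [E]
  m30 ⊆ 11110 [E]
E = {-1000, 011-1, 1-011, 10-11, 11110}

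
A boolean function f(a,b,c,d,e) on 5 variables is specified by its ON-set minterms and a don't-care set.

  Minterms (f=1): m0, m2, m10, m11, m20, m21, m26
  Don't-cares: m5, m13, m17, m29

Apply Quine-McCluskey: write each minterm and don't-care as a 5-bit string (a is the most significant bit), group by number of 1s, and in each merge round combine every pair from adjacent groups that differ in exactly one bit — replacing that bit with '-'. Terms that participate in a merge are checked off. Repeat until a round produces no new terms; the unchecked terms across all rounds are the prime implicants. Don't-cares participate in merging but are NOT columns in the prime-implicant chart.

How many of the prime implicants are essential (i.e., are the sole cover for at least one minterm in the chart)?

[col 0] 00000*, 00010*, 00101*, 01010*, 01011*, 01101*, 10001*, 10100*, 10101*, 11010*, 11101*
[col 1] -0101*, -1010, -1101*, 0-010, 0-101*, 000-0, 0101-, 1-101*, 10-01, 1010-
[col 2] --101
Prime implicants: --101, -1010, 0-010, 000-0, 0101-, 10-01, 1010-
PI chart (minterm → PIs covering it):
  0 | 000-0  (sole → essential)
  2 | 0-010,000-0
  10 | -1010,0-010,0101-
  11 | 0101-  (sole → essential)
  20 | 1010-  (sole → essential)
  21 | --101,10-01,1010-
  26 | -1010  (sole → essential)
Essential prime implicants: -1010, 000-0, 0101-, 1010-

4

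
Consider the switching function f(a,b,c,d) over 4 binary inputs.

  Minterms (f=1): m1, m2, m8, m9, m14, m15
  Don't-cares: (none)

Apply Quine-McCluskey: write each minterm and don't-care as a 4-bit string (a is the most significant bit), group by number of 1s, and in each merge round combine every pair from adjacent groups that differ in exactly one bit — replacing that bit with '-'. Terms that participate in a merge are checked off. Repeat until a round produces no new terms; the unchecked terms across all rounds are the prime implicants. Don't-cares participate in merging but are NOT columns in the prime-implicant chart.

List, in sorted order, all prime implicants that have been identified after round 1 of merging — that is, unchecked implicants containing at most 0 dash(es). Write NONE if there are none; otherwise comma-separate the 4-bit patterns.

0010

[col 0] 0001*, 0010, 1000*, 1001*, 1110*, 1111*
[col 1] -001, 100-, 111-
Prime implicants: -001, 0010, 100-, 111-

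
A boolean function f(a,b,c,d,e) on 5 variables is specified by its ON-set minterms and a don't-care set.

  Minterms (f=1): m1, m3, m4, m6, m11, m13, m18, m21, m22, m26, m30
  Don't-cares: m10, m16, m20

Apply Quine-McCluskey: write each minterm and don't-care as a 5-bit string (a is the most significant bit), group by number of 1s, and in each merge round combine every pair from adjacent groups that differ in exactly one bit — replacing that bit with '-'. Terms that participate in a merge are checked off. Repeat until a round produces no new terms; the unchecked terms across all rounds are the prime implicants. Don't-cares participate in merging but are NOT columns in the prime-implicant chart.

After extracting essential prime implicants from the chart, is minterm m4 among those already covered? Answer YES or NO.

YES

size-2^0 implicants → 00001(✓)  00011(✓)  00100(✓)  00110(✓)  01010(✓)  01011(✓)  01101  10000(✓)  10010(✓)  10100(✓)  10101(✓)  10110(✓)  11010(✓)  11110(✓)
size-2^1 implicants → -0100(✓)  -0110(✓)  -1010  0-011  000-1  001-0(✓)  0101-  1-010(✓)  1-110(✓)  10-00(✓)  10-10(✓)  100-0(✓)  101-0(✓)  1010-  11-10(✓)
size-2^2 implicants → -01-0  1--10  10--0
Unchecked terms (primes): -01-0, -1010, 0-011, 000-1, 0101-, 01101, 1--10, 10--0, 1010-
Minterm coverage:
  m1 ⊆ 000-1 [E]
  m3 ⊆ 0-011,000-1
  m4 ⊆ -01-0 [E]
  m6 ⊆ -01-0 [E]
  m11 ⊆ 0-011,0101-
  m13 ⊆ 01101 [E]
  m18 ⊆ 1--10,10--0
  m21 ⊆ 1010- [E]
  m22 ⊆ -01-0,1--10,10--0
  m26 ⊆ -1010,1--10
  m30 ⊆ 1--10 [E]
E = {-01-0, 000-1, 01101, 1--10, 1010-}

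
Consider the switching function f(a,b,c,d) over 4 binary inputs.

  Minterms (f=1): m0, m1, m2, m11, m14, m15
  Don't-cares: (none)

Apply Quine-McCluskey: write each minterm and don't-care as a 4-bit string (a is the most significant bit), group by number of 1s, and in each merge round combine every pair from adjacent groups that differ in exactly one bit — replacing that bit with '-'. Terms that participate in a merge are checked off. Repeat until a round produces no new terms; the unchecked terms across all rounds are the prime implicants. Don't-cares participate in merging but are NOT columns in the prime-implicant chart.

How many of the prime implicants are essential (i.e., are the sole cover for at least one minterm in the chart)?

4

Round 0: 0000✓ 0001✓ 0010✓ 1011✓ 1110✓ 1111✓
Round 1: 00-0 000- 1-11 111-
PIs = {00-0, 000-, 1-11, 111-}
Coverage chart:
  m0: 00-0,000-
  m1: 000- ←essential
  m2: 00-0 ←essential
  m11: 1-11 ←essential
  m14: 111- ←essential
  m15: 1-11,111-
Essential: 00-0, 000-, 1-11, 111-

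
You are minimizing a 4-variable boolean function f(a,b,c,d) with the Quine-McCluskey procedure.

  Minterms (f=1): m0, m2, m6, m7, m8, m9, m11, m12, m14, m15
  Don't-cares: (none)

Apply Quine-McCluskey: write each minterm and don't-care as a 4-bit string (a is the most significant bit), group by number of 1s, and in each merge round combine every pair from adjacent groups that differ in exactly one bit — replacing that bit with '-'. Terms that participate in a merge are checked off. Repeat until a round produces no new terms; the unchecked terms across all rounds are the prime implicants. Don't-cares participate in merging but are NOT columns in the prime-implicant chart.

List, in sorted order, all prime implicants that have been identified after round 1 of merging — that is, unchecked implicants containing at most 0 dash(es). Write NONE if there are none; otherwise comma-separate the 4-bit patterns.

NONE

Round 0: 0000✓ 0010✓ 0110✓ 0111✓ 1000✓ 1001✓ 1011✓ 1100✓ 1110✓ 1111✓
Round 1: -000 -110✓ -111✓ 0-10 00-0 011-✓ 1-00 1-11 10-1 100- 11-0 111-✓
Round 2: -11-
PIs = {-000, -11-, 0-10, 00-0, 1-00, 1-11, 10-1, 100-, 11-0}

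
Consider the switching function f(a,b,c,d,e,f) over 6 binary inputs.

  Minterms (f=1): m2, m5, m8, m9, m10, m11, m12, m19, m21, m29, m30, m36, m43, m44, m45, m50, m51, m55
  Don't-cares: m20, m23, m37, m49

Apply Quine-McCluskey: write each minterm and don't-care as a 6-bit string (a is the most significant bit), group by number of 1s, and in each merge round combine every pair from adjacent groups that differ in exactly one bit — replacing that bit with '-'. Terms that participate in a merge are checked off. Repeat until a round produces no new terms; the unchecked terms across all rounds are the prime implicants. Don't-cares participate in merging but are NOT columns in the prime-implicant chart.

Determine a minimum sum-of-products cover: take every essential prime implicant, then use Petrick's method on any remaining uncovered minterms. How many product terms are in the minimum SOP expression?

10

Round 0: 000010✓ 000101✓ 001000✓ 001001✓ 001010✓ 001011✓ 001100✓ 010011✓ 010100✓ 010101✓ 010111✓ 011101✓ 011110 100100✓ 100101✓ 101011✓ 101100✓ 101101✓ 110001✓ 110010✓ 110011✓ 110111✓
Round 1: -00101 -01011 -01100 -10011✓ -10111✓ 0-0101 00-010 001-00 0010-0✓ 0010-1✓ 00100-✓ 00101-✓ 01-101 010-11✓ 0101-1 01010- 10-100✓ 10-101✓ 10010-✓ 10110-✓ 110-11✓ 1100-1 11001-
Round 2: -10-11 0010-- 10-10-
PIs = {-00101, -01011, -01100, -10-11, 0-0101, 00-010, 001-00, 0010--, 01-101, 0101-1, 01010-, 011110, 10-10-, 1100-1, 11001-}
Coverage chart:
  m2: 00-010 ←essential
  m5: -00101,0-0101
  m8: 001-00,0010--
  m9: 0010-- ←essential
  m10: 00-010,0010--
  m11: -01011,0010--
  m12: -01100,001-00
  m19: -10-11 ←essential
  m21: 0-0101,01-101,0101-1,01010-
  m29: 01-101 ←essential
  m30: 011110 ←essential
  m36: 10-10- ←essential
  m43: -01011 ←essential
  m44: -01100,10-10-
  m45: 10-10- ←essential
  m50: 11001- ←essential
  m51: -10-11,1100-1,11001-
  m55: -10-11 ←essential
Essential: -01011, -10-11, 00-010, 0010--, 01-101, 011110, 10-10-, 11001-
Petrick residual → -00101, -01100
Min cover (10 terms): b'c'de'f + b'cd'ef + b'cde'f' + bc'ef + a'b'd'ef' + a'b'cd' + a'bde'f + a'bcdef' + ab'de' + abc'd'e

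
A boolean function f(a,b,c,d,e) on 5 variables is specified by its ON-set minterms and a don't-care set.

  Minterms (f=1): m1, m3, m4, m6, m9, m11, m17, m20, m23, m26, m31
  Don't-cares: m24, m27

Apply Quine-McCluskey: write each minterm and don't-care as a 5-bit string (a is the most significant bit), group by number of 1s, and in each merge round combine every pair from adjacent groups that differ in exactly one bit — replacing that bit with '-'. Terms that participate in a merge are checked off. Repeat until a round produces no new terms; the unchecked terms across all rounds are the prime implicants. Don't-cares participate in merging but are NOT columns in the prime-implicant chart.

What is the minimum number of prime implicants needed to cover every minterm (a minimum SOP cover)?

6

size-2^0 implicants → 00001(✓)  00011(✓)  00100(✓)  00110(✓)  01001(✓)  01011(✓)  10001(✓)  10100(✓)  10111(✓)  11000(✓)  11010(✓)  11011(✓)  11111(✓)
size-2^1 implicants → -0001  -0100  -1011  0-001(✓)  0-011(✓)  000-1(✓)  001-0  010-1(✓)  1-111  11-11  110-0  1101-
size-2^2 implicants → 0-0-1
Unchecked terms (primes): -0001, -0100, -1011, 0-0-1, 001-0, 1-111, 11-11, 110-0, 1101-
Minterm coverage:
  m1 ⊆ -0001,0-0-1
  m3 ⊆ 0-0-1 [E]
  m4 ⊆ -0100,001-0
  m6 ⊆ 001-0 [E]
  m9 ⊆ 0-0-1 [E]
  m11 ⊆ -1011,0-0-1
  m17 ⊆ -0001 [E]
  m20 ⊆ -0100 [E]
  m23 ⊆ 1-111 [E]
  m26 ⊆ 110-0,1101-
  m31 ⊆ 1-111,11-11
E = {-0001, -0100, 0-0-1, 001-0, 1-111}
Petrick residual → 110-0
Cover = b'c'd'e + b'cd'e' + a'c'e + a'b'ce' + acde + abc'e'  |cover|=6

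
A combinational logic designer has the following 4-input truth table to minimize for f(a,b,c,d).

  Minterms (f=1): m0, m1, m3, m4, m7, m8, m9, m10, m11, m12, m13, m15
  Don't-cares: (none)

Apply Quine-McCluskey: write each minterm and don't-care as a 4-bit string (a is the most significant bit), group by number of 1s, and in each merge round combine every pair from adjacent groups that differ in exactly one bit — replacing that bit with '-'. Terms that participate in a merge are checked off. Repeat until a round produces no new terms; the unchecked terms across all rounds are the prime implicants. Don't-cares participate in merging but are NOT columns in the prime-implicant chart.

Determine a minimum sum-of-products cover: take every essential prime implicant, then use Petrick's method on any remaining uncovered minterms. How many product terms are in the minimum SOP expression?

size-2^0 implicants → 0000(✓)  0001(✓)  0011(✓)  0100(✓)  0111(✓)  1000(✓)  1001(✓)  1010(✓)  1011(✓)  1100(✓)  1101(✓)  1111(✓)
size-2^1 implicants → -000(✓)  -001(✓)  -011(✓)  -100(✓)  -111(✓)  0-00(✓)  0-11(✓)  00-1(✓)  000-(✓)  1-00(✓)  1-01(✓)  1-11(✓)  10-0(✓)  10-1(✓)  100-(✓)  101-(✓)  11-1(✓)  110-(✓)
size-2^2 implicants → --00  --11  -0-1  -00-  1--1  1-0-  10--
Unchecked terms (primes): --00, --11, -0-1, -00-, 1--1, 1-0-, 10--
Minterm coverage:
  m0 ⊆ --00,-00-
  m1 ⊆ -0-1,-00-
  m3 ⊆ --11,-0-1
  m4 ⊆ --00 [E]
  m7 ⊆ --11 [E]
  m8 ⊆ --00,-00-,1-0-,10--
  m9 ⊆ -0-1,-00-,1--1,1-0-,10--
  m10 ⊆ 10-- [E]
  m11 ⊆ --11,-0-1,1--1,10--
  m12 ⊆ --00,1-0-
  m13 ⊆ 1--1,1-0-
  m15 ⊆ --11,1--1
E = {--00, --11, 10--}
Petrick residual → -0-1, 1--1
Cover = c'd' + cd + b'd + ad + ab'  |cover|=5

5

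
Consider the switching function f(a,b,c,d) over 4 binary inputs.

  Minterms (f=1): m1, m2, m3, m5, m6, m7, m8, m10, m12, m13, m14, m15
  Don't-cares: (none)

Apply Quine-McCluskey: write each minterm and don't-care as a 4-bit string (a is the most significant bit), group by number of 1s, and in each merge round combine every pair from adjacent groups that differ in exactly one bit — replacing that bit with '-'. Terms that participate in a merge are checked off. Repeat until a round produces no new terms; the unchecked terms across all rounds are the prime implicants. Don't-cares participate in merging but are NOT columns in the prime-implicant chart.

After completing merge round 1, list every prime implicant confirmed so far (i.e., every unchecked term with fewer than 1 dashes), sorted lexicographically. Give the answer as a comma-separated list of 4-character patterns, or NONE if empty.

[col 0] 0001*, 0010*, 0011*, 0101*, 0110*, 0111*, 1000*, 1010*, 1100*, 1101*, 1110*, 1111*
[col 1] -010*, -101*, -110*, -111*, 0-01*, 0-10*, 0-11*, 00-1*, 001-*, 01-1*, 011-*, 1-00*, 1-10*, 10-0*, 11-0*, 11-1*, 110-*, 111-*
[col 2] --10, -1-1, -11-, 0--1, 0-1-, 1--0, 11--
Prime implicants: --10, -1-1, -11-, 0--1, 0-1-, 1--0, 11--

NONE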